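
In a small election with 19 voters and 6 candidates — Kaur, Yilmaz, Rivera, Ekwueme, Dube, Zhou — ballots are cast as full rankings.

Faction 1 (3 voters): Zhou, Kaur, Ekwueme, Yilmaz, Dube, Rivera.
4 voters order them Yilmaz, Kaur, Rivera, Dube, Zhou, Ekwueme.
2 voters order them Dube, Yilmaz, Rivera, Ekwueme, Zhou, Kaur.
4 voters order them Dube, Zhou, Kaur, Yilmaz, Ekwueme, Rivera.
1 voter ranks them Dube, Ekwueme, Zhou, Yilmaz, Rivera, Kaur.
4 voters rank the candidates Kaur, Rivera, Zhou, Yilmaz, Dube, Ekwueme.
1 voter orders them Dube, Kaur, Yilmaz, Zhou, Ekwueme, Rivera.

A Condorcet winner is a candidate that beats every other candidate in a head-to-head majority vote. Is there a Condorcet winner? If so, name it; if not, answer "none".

none

Check each pair by majority over 19 ballots:
Kaur vs Yilmaz: Kaur preferred on 3+4+4+1 = 12 ballots; Kaur wins 12–7.
Kaur vs Rivera: Kaur preferred on 3+4+4+4+1 = 16 ballots; Kaur wins 16–3.
Kaur vs Ekwueme: Kaur is ranked higher on 3+4+4+4+1 = 16 ballots, Ekwueme on 3. Kaur wins 16–3.
Kaur vs Dube: Kaur is ranked higher on 3+4+4 = 11 ballots, Dube on 8. Kaur wins 11–8.
Kaur vs Zhou: Kaur is ranked higher on 4+4+1 = 9 ballots, Zhou on 10. Zhou wins 10–9.
Yilmaz vs Rivera: Yilmaz is ranked higher on 3+4+2+4+1+1 = 15 ballots, Rivera on 4. Yilmaz wins 15–4.
Yilmaz vs Ekwueme: Yilmaz preferred on 4+2+4+4+1 = 15 ballots; Yilmaz wins 15–4.
Yilmaz vs Dube: Yilmaz is ranked higher on 3+4+4 = 11 ballots, Dube on 8. Yilmaz wins 11–8.
Yilmaz vs Zhou: 4+2+1 = 7 for Yilmaz, 12 for Zhou — Zhou by 12–7.
Rivera vs Ekwueme: Rivera is ranked higher on 4+2+4 = 10 ballots, Ekwueme on 9. Rivera wins 10–9.
Rivera vs Dube: 4+4 = 8 for Rivera, 11 for Dube — Dube by 11–8.
Rivera vs Zhou: 4+2+4 = 10 for Rivera, 9 for Zhou — Rivera by 10–9.
Ekwueme vs Dube: Ekwueme is ranked higher on 3 ballots, Dube on 16. Dube wins 16–3.
Ekwueme vs Zhou: Ekwueme preferred on 2+1 = 3 ballots; Zhou wins 16–3.
Dube vs Zhou: 12 to 7, Dube.
Each candidate drops at least one matchup (Kaur loses to Zhou; Yilmaz loses to Kaur; Rivera loses to Kaur; Ekwueme loses to Kaur; Dube loses to Kaur; Zhou loses to Rivera); the cycle Kaur beats Rivera beats Zhou beats Kaur rules out a Condorcet winner.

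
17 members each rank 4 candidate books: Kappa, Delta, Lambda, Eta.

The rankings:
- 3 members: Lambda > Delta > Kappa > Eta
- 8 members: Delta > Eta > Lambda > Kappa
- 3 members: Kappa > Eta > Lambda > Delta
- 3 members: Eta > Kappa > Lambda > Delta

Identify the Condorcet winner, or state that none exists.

Pairwise majorities:
Kappa vs Delta: Kappa preferred on 3+3 = 6 ballots; Delta wins 11–6.
Kappa vs Lambda: Lambda, 11–6.
Kappa vs Eta: Kappa preferred on 3+3 = 6 ballots; Eta wins 11–6.
Delta–Lambda: Lambda 9–8.
Delta–Eta: Delta 11–6.
Lambda–Eta: Eta 14–3.
No book is unbeaten: Kappa loses to Delta; Delta loses to Lambda; Lambda loses to Eta; Eta loses to Delta. In particular Delta beats Eta beats Lambda beats Delta is a majority cycle — no Condorcet winner exists.

none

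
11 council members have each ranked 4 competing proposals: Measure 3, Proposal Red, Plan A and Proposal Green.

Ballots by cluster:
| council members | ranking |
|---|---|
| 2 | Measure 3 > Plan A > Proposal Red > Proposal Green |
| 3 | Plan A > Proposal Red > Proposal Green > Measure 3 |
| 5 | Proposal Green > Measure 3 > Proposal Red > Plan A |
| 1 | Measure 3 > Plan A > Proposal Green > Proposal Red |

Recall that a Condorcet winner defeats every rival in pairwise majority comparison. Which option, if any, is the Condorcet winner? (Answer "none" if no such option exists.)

Head-to-head results (11 council members):
Measure 3 vs Proposal Red: 8 to 3, Measure 3.
Measure 3 vs Plan A: 2+5+1 = 8 for Measure 3, 3 for Plan A — Measure 3 by 8–3.
Measure 3 vs Proposal Green: Measure 3 is ranked higher on 2+1 = 3 ballots, Proposal Green on 8. Proposal Green wins 8–3.
Proposal Red vs Plan A: Proposal Red is ranked higher on 5 ballots, Plan A on 6. Plan A wins 6–5.
Proposal Red vs Proposal Green: 5 to 6, Proposal Green.
Plan A vs Proposal Green: 2+3+1 = 6 for Plan A, 5 for Proposal Green — Plan A by 6–5.
Each option drops at least one matchup (Measure 3 loses to Proposal Green; Proposal Red loses to Measure 3; Plan A loses to Measure 3; Proposal Green loses to Plan A); the cycle Measure 3 → Plan A → Proposal Green → Measure 3 rules out a Condorcet winner.

none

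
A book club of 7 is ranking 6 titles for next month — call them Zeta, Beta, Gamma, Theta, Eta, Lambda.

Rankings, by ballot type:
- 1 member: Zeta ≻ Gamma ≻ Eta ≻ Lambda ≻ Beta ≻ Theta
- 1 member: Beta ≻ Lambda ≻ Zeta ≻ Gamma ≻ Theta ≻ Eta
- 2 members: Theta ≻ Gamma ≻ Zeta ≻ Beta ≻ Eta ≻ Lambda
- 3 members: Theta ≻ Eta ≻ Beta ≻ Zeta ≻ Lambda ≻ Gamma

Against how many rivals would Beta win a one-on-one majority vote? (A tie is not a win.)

3

Beta against each rival (7 members):
Beta vs Zeta: 1+3 = 4 for Beta, 3 for Zeta — Beta by 4–3.
Beta vs Gamma: 1+3 = 4 for Beta, 3 for Gamma — Beta by 4–3.
Beta vs Theta: Theta, 5–2.
Beta vs Eta: 3 to 4, Eta.
Beta vs Lambda: 1+2+3 = 6 for Beta, 1 for Lambda — Beta by 6–1.
Beta beats Zeta, Gamma, Lambda; loses to Theta, Eta — 3 pairwise wins.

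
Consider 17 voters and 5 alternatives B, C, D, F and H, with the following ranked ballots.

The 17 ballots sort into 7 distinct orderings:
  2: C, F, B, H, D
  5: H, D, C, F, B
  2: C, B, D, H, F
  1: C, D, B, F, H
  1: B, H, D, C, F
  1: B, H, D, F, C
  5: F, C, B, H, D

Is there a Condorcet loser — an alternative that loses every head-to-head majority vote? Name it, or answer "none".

none

Pairwise majorities:
B vs C: C, 15–2.
B vs D: 2+2+1+1+5 = 11 for B, 6 for D — B by 11–6.
B vs F: 2+1+1+1 = 5 for B, 12 for F — F by 12–5.
B vs H: B wins 12–5.
C vs D: C wins 10–7.
C vs F: C wins 11–6.
C vs H: C, 10–7.
D vs F: D preferred on 5+2+1+1+1 = 10 ballots; D wins 10–7.
D vs H: D preferred on 2+1 = 3 ballots; H wins 14–3.
F vs H: H wins 9–8.
No alternative is winless: B beats D; C beats B; D beats F; F beats B; H beats D. There is no Condorcet loser.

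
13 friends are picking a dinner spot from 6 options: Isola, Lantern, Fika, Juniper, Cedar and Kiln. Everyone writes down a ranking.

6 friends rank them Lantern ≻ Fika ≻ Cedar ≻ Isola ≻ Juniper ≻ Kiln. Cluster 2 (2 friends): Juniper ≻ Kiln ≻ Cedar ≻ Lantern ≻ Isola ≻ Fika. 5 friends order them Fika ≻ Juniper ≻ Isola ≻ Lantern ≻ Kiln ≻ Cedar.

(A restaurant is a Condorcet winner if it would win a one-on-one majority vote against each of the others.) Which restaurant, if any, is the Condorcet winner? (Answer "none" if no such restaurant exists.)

none

Pairwise majorities:
Isola vs Lantern: 5 for Isola, 8 for Lantern — Lantern by 8–5.
Isola vs Fika: Isola preferred on 2 ballots; Fika wins 11–2.
Isola vs Juniper: 6 to 7, Juniper.
Isola–Cedar: Cedar 8–5.
Isola vs Kiln: 11 to 2, Isola.
Lantern vs Fika: 8 to 5, Lantern.
Lantern vs Juniper: 6 for Lantern, 7 for Juniper — Juniper by 7–6.
Lantern vs Cedar: Lantern preferred on 6+5 = 11 ballots; Lantern wins 11–2.
Lantern–Kiln: Lantern 11–2.
Fika–Juniper: Fika 11–2.
Fika vs Cedar: Fika, 11–2.
Fika vs Kiln: 6+5 = 11 for Fika, 2 for Kiln — Fika by 11–2.
Juniper vs Cedar: Juniper preferred on 2+5 = 7 ballots; Juniper wins 7–6.
Juniper vs Kiln: 6+2+5 = 13 for Juniper, 0 for Kiln — Juniper by 13–0.
Cedar vs Kiln: Kiln, 7–6.
Every restaurant loses at least once (Isola loses to Lantern; Lantern loses to Juniper; Fika loses to Lantern; Juniper loses to Fika; Cedar loses to Lantern; Kiln loses to Isola). The majority relation contains the cycle Isola → Kiln → Cedar → Isola, so there is no Condorcet winner.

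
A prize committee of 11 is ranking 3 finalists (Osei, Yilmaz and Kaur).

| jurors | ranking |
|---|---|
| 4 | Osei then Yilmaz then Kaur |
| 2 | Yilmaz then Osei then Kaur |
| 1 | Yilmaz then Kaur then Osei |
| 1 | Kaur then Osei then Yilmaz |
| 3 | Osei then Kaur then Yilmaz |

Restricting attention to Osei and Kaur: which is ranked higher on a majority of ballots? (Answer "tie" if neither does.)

Osei

Ballots ranking Osei above Kaur: 4 + 2 + 3 = 9.
Ballots ranking Kaur above Osei: 11 − 9 = 2.
Osei wins the head-to-head 9–2.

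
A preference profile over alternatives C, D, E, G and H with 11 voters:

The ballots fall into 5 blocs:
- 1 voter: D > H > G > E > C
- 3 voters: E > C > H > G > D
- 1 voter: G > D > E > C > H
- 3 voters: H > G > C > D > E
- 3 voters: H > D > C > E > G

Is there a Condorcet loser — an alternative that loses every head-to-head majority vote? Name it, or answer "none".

none

Head-to-head results (11 voters):
C vs D: C, 6–5.
C vs E: C wins 6–5.
C vs G: C, 6–5.
C vs H: C preferred on 3+1 = 4 ballots; H wins 7–4.
D vs E: D, 8–3.
D vs G: D preferred on 1+3 = 4 ballots; G wins 7–4.
D vs H: 1+1 = 2 for D, 9 for H — H by 9–2.
E–G: E 6–5.
E vs H: 4 to 7, H.
G vs H: G is ranked higher on 1 ballot, H on 10. H wins 10–1.
Every alternative wins at least one matchup (C beats D; D beats E; E beats G; G beats D; H beats C), so there is no Condorcet loser.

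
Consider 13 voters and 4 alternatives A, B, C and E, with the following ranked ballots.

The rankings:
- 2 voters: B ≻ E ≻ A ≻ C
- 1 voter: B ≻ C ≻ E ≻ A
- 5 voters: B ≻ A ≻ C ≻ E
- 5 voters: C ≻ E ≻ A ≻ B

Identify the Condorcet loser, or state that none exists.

none

Head-to-head results (13 voters):
A vs B: A preferred on 5 ballots; B wins 8–5.
A vs C: A is ranked higher on 2+5 = 7 ballots, C on 6. A wins 7–6.
A vs E: E wins 8–5.
B–C: B 8–5.
B vs E: B preferred on 2+1+5 = 8 ballots; B wins 8–5.
C vs E: C preferred on 1+5+5 = 11 ballots; C wins 11–2.
Every alternative wins at least one matchup (A beats C; B beats A; C beats E; E beats A), so there is no Condorcet loser.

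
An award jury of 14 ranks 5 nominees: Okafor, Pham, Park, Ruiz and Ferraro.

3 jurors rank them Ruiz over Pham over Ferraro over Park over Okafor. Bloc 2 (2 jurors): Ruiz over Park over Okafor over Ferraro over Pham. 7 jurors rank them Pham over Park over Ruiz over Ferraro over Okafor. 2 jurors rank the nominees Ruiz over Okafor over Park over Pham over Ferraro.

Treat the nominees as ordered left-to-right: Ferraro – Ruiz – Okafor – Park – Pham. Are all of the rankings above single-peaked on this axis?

Axis positions: Ferraro=1, Ruiz=2, Okafor=3, Park=4, Pham=5.
Bloc 1: ranking walks positions 2-5-1-4-3; Pham is ranked above Okafor even though Okafor lies between Pham and the peak Ruiz on the axis — preferences dip and rise again. Not single-peaked.
Bloc 2: ranking walks positions 2-4-3-1-5; Park is ranked above Okafor even though Okafor lies between Park and the peak Ruiz on the axis — preferences dip and rise again. Not single-peaked.
Bloc 3: ranking walks positions 5-4-2-1-3; Ruiz is ranked above Okafor even though Okafor lies between Ruiz and the peak Pham on the axis — preferences dip and rise again. Not single-peaked.
Bloc 4 (peak Ruiz at position 2): ranking walks positions 2-3-4-5-1, expanding outward from the peak — single-peaked.
Bloc 1 violates single-peakedness, so the profile is not single-peaked on this axis.

no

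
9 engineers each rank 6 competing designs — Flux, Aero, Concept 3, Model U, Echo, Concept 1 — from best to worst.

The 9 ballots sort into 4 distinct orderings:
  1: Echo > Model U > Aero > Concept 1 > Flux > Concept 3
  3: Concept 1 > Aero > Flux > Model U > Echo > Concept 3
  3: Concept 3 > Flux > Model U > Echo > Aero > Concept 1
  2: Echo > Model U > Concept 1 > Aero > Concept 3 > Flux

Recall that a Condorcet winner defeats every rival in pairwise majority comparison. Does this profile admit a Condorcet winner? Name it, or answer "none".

Pairwise majorities:
Flux vs Aero: Flux is ranked higher on 3 ballots, Aero on 6. Aero wins 6–3.
Flux vs Concept 3: 1+3 = 4 for Flux, 5 for Concept 3 — Concept 3 by 5–4.
Flux vs Model U: Flux is ranked higher on 3+3 = 6 ballots, Model U on 3. Flux wins 6–3.
Flux vs Echo: Flux is ranked higher on 3+3 = 6 ballots, Echo on 3. Flux wins 6–3.
Flux vs Concept 1: 3 to 6, Concept 1.
Aero vs Concept 3: Aero preferred on 1+3+2 = 6 ballots; Aero wins 6–3.
Aero vs Model U: 3 to 6, Model U.
Aero vs Echo: 3 to 6, Echo.
Aero vs Concept 1: Aero preferred on 1+3 = 4 ballots; Concept 1 wins 5–4.
Concept 3 vs Model U: Concept 3 preferred on 3 ballots; Model U wins 6–3.
Concept 3 vs Echo: 3 for Concept 3, 6 for Echo — Echo by 6–3.
Concept 3 vs Concept 1: 3 for Concept 3, 6 for Concept 1 — Concept 1 by 6–3.
Model U vs Echo: 3+3 = 6 for Model U, 3 for Echo — Model U by 6–3.
Model U vs Concept 1: Model U is ranked higher on 1+3+2 = 6 ballots, Concept 1 on 3. Model U wins 6–3.
Echo vs Concept 1: Echo preferred on 1+3+2 = 6 ballots; Echo wins 6–3.
No design is unbeaten: Flux loses to Aero; Aero loses to Model U; Concept 3 loses to Aero; Model U loses to Flux; Echo loses to Flux; Concept 1 loses to Model U. In particular Flux → Model U → Aero → Flux is a majority cycle — no Condorcet winner exists.

none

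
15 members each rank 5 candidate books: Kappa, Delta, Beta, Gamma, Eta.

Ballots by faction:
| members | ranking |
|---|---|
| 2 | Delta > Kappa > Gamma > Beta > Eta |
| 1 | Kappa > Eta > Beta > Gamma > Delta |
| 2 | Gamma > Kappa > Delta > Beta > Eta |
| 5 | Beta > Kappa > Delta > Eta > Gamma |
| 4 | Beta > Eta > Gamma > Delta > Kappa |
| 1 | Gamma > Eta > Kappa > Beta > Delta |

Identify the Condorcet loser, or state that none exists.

none

Head-to-head results (15 members):
Kappa vs Delta: Kappa, 9–6.
Kappa vs Beta: Beta, 9–6.
Kappa–Gamma: Kappa 8–7.
Kappa vs Eta: Kappa preferred on 2+1+2+5 = 10 ballots; Kappa wins 10–5.
Delta vs Beta: Beta wins 11–4.
Delta vs Gamma: Gamma, 8–7.
Delta vs Eta: 9 to 6, Delta.
Beta vs Gamma: 1+5+4 = 10 for Beta, 5 for Gamma — Beta by 10–5.
Beta vs Eta: Beta, 13–2.
Gamma–Eta: Eta 10–5.
Every book wins at least one matchup (Kappa beats Delta; Delta beats Eta; Beta beats Kappa; Gamma beats Delta; Eta beats Gamma), so there is no Condorcet loser.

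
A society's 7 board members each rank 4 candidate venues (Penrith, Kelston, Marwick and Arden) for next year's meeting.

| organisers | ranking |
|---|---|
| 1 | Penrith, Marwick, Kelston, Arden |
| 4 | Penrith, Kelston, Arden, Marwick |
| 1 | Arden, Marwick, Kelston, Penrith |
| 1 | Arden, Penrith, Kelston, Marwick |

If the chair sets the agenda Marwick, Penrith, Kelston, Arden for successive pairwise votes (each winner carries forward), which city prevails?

Round 1: Marwick vs Penrith — 1–6, Penrith advances.
Round 2: Penrith vs Kelston — 6–1, Penrith advances.
Round 3: Penrith vs Arden — 5–2, Penrith advances.
The agenda winner is Penrith.

Penrith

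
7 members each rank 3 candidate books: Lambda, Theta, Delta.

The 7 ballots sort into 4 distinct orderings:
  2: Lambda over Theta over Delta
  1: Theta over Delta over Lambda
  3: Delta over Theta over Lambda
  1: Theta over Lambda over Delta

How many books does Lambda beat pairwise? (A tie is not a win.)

Lambda against each rival (7 members):
Lambda–Theta: Theta 5–2.
Lambda vs Delta: Delta, 4–3.
Lambda beats no one; loses to Theta, Delta — 0 pairwise wins.

0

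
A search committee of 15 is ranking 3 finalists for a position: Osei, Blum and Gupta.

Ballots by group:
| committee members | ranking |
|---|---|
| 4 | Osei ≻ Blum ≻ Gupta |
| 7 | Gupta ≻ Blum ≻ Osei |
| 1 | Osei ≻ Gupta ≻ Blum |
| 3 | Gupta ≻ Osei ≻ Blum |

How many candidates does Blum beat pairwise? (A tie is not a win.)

0

Blum against each rival (15 committee members):
Blum vs Osei: Blum preferred on 7 ballots; Osei wins 8–7.
Blum vs Gupta: Gupta wins 11–4.
Blum beats no one; loses to Osei, Gupta — 0 pairwise wins.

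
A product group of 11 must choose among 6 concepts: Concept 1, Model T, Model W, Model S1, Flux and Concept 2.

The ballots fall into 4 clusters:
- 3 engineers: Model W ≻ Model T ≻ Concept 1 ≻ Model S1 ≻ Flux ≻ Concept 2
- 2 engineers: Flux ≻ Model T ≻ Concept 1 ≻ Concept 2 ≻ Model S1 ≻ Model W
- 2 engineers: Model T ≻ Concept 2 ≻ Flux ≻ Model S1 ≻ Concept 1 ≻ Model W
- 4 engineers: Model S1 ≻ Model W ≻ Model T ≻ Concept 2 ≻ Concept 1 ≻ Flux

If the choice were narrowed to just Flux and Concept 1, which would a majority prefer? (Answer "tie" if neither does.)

Concept 1

Ballots ranking Flux above Concept 1: 2 + 2 = 4.
Ballots ranking Concept 1 above Flux: 11 − 4 = 7.
Concept 1 wins the head-to-head 7–4.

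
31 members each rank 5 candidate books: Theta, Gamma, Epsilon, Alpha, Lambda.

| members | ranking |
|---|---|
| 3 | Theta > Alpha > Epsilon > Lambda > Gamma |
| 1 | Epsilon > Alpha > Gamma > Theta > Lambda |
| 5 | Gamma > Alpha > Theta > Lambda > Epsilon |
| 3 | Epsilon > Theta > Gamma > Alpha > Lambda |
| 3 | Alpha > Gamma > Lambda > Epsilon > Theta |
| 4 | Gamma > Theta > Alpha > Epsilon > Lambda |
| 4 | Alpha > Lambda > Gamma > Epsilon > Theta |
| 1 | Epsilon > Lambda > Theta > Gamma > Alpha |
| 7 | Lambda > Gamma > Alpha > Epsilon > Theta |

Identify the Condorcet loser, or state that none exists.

Pairwise majorities:
Theta–Gamma: Gamma 24–7.
Theta–Epsilon: Epsilon 19–12.
Theta vs Alpha: 3+3+4+1 = 11 for Theta, 20 for Alpha — Alpha by 20–11.
Theta vs Lambda: 3+1+5+3+4 = 16 for Theta, 15 for Lambda — Theta by 16–15.
Gamma vs Epsilon: 5+3+4+4+7 = 23 for Gamma, 8 for Epsilon — Gamma by 23–8.
Gamma vs Alpha: Gamma wins 20–11.
Gamma vs Lambda: Gamma wins 16–15.
Epsilon vs Alpha: Epsilon preferred on 1+3+1 = 5 ballots; Alpha wins 26–5.
Epsilon vs Lambda: Lambda, 19–12.
Alpha–Lambda: Alpha 23–8.
Each book has at least one pairwise win (Theta beats Lambda; Gamma beats Theta; Epsilon beats Theta; Alpha beats Theta; Lambda beats Epsilon) — no Condorcet loser.

none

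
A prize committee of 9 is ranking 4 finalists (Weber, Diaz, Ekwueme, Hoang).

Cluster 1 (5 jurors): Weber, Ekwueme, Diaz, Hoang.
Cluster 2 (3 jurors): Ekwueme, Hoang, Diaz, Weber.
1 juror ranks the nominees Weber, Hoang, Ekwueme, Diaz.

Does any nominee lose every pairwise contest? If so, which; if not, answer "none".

Pairwise majorities:
Weber vs Diaz: Weber preferred on 5+1 = 6 ballots; Weber wins 6–3.
Weber vs Ekwueme: Weber wins 6–3.
Weber–Hoang: Weber 6–3.
Diaz–Ekwueme: Ekwueme 9–0.
Diaz vs Hoang: 5 for Diaz, 4 for Hoang — Diaz by 5–4.
Ekwueme vs Hoang: Ekwueme wins 8–1.
Hoang loses to every other nominee — it is the Condorcet loser.

Hoang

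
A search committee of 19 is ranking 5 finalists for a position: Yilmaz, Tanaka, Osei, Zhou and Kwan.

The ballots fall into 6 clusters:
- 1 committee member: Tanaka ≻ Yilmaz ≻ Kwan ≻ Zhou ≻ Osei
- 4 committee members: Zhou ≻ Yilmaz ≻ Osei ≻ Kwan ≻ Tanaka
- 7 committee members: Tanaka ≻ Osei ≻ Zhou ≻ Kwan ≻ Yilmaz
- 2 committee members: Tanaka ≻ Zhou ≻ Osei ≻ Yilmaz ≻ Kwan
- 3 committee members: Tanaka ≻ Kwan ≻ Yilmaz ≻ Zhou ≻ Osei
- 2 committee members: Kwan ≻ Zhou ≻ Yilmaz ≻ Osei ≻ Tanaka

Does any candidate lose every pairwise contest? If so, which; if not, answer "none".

none

Head-to-head results (19 committee members):
Yilmaz–Tanaka: Tanaka 13–6.
Yilmaz–Osei: Yilmaz 10–9.
Yilmaz–Zhou: Zhou 15–4.
Yilmaz vs Kwan: Kwan, 12–7.
Tanaka vs Osei: Tanaka, 13–6.
Tanaka vs Zhou: Tanaka is ranked higher on 1+7+2+3 = 13 ballots, Zhou on 6. Tanaka wins 13–6.
Tanaka vs Kwan: 13 to 6, Tanaka.
Osei vs Zhou: Zhou, 12–7.
Osei vs Kwan: Osei preferred on 4+7+2 = 13 ballots; Osei wins 13–6.
Zhou vs Kwan: Zhou preferred on 4+7+2 = 13 ballots; Zhou wins 13–6.
Every candidate wins at least one matchup (Yilmaz beats Osei; Tanaka beats Yilmaz; Osei beats Kwan; Zhou beats Yilmaz; Kwan beats Yilmaz), so there is no Condorcet loser.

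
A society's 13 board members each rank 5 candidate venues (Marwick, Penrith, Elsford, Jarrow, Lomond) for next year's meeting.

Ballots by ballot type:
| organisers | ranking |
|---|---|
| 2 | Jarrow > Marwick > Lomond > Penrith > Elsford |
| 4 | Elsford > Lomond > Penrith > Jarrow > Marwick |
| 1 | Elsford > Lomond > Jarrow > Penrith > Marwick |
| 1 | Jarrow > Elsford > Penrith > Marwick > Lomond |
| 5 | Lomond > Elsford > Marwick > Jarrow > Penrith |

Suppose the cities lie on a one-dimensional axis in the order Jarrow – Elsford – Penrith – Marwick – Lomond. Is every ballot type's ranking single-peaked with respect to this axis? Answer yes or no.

Axis positions: Jarrow=1, Elsford=2, Penrith=3, Marwick=4, Lomond=5.
Ballot type 1: ranking walks positions 1-4-5-3-2; Marwick is ranked above Elsford even though Elsford lies between Marwick and the peak Jarrow on the axis — preferences dip and rise again. Not single-peaked.
Ballot type 2: ranking walks positions 2-5-3-1-4; Lomond is ranked above Penrith even though Penrith lies between Lomond and the peak Elsford on the axis — preferences dip and rise again. Not single-peaked.
Ballot type 3: ranking walks positions 2-5-1-3-4; Lomond is ranked above Penrith even though Penrith lies between Lomond and the peak Elsford on the axis — preferences dip and rise again. Not single-peaked.
Ballot type 4 (peak Jarrow at position 1): ranking walks positions 1-2-3-4-5, expanding outward from the peak — single-peaked.
Ballot type 5: ranking walks positions 5-2-4-1-3; Elsford is ranked above Marwick even though Marwick lies between Elsford and the peak Lomond on the axis — preferences dip and rise again. Not single-peaked.
Ballot type 1 violates single-peakedness, so the profile is not single-peaked on this axis.

no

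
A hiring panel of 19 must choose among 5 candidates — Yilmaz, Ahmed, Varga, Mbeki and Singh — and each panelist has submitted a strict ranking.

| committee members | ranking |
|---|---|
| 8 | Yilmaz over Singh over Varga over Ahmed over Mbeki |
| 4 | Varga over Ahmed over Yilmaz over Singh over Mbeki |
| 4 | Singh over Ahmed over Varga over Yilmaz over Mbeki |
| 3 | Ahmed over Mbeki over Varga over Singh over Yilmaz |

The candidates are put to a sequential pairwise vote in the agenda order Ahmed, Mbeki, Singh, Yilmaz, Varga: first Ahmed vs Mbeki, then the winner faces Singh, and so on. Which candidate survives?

Round 1: Ahmed vs Mbeki — 19–0, Ahmed advances.
Round 2: Ahmed vs Singh — 7–12, Singh advances.
Round 3: Singh vs Yilmaz — 7–12, Yilmaz advances.
Round 4: Yilmaz vs Varga — 8–11, Varga advances.
The agenda winner is Varga.

Varga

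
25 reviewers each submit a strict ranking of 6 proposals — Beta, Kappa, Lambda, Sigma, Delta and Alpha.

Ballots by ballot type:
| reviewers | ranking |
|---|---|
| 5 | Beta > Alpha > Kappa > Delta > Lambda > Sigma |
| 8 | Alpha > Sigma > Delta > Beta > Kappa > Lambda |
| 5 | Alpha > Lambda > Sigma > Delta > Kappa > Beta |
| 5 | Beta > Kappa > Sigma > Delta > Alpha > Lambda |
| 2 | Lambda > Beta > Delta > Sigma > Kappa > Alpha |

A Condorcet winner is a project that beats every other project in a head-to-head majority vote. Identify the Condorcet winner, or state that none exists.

Pairwise majorities:
Beta–Kappa: Beta 20–5.
Beta vs Lambda: Beta preferred on 5+8+5 = 18 ballots; Beta wins 18–7.
Beta vs Sigma: 5+5+2 = 12 for Beta, 13 for Sigma — Sigma by 13–12.
Beta vs Delta: Delta wins 13–12.
Beta vs Alpha: 5+5+2 = 12 for Beta, 13 for Alpha — Alpha by 13–12.
Kappa vs Lambda: Kappa, 18–7.
Kappa vs Sigma: Sigma, 15–10.
Kappa–Delta: Delta 15–10.
Kappa vs Alpha: Alpha wins 18–7.
Lambda–Sigma: Sigma 13–12.
Lambda vs Delta: Lambda is ranked higher on 5+2 = 7 ballots, Delta on 18. Delta wins 18–7.
Lambda vs Alpha: Lambda is ranked higher on 2 ballots, Alpha on 23. Alpha wins 23–2.
Sigma vs Delta: Sigma wins 18–7.
Sigma vs Alpha: Sigma preferred on 5+2 = 7 ballots; Alpha wins 18–7.
Delta vs Alpha: Delta is ranked higher on 5+2 = 7 ballots, Alpha on 18. Alpha wins 18–7.
Alpha wins every pairwise contest, so Alpha is the Condorcet winner.

Alpha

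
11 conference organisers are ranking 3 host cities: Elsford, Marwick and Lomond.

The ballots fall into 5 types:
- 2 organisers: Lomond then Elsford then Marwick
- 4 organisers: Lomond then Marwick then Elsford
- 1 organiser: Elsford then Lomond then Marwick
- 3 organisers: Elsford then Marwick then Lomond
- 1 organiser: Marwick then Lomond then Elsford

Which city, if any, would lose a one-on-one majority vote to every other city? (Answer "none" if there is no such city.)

Pairwise majorities:
Elsford vs Marwick: 2+1+3 = 6 for Elsford, 5 for Marwick — Elsford by 6–5.
Elsford vs Lomond: Elsford preferred on 1+3 = 4 ballots; Lomond wins 7–4.
Marwick vs Lomond: 4 to 7, Lomond.
Marwick is beaten in every head-to-head and is the Condorcet loser.

Marwick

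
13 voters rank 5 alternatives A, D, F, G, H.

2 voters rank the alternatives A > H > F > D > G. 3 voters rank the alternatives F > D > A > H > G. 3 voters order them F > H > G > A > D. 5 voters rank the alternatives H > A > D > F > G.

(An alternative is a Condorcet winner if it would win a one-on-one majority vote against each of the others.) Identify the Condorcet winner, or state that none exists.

H

Head-to-head results (13 voters):
A–D: A 10–3.
A vs F: A, 7–6.
A vs G: A wins 10–3.
A vs H: H, 8–5.
D vs F: F wins 8–5.
D vs G: D, 10–3.
D vs H: H, 10–3.
F–G: F 13–0.
F vs H: H, 7–6.
G vs H: H wins 13–0.
H beats each of A, D, F, G — H is the Condorcet winner.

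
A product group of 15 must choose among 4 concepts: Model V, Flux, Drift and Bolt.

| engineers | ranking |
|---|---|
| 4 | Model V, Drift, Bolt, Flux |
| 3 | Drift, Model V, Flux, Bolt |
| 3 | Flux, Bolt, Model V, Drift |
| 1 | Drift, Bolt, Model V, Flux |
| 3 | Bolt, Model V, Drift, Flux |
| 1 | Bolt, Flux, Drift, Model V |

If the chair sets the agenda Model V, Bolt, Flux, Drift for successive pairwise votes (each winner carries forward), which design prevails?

Drift

Round 1: Model V vs Bolt — 7–8, Bolt advances.
Round 2: Bolt vs Flux — 9–6, Bolt advances.
Round 3: Bolt vs Drift — 7–8, Drift advances.
The agenda winner is Drift.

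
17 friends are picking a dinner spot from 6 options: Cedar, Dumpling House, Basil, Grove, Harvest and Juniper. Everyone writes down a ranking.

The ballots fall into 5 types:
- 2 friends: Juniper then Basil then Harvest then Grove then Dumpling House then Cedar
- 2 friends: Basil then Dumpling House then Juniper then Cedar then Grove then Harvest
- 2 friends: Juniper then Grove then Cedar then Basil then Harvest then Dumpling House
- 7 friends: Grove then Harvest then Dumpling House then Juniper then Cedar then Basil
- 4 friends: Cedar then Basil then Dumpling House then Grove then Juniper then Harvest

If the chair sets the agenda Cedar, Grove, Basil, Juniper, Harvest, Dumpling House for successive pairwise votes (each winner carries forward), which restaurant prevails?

Grove

Round 1: Cedar vs Grove — 6–11, Grove advances.
Round 2: Grove vs Basil — 9–8, Grove advances.
Round 3: Grove vs Juniper — 11–6, Grove advances.
Round 4: Grove vs Harvest — 15–2, Grove advances.
Round 5: Grove vs Dumpling House — 11–6, Grove advances.
The agenda winner is Grove.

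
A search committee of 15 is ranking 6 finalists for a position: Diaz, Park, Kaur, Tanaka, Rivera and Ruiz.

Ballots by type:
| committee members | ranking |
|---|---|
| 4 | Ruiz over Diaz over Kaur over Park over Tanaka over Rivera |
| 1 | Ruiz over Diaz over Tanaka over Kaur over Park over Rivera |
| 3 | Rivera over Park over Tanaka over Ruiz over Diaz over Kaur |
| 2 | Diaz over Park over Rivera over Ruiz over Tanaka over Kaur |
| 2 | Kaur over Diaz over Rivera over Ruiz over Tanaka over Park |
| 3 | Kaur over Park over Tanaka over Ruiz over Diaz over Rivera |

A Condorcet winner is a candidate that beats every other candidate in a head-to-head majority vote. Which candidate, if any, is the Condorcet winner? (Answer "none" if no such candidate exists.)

none

Head-to-head results (15 committee members):
Diaz–Park: Diaz 9–6.
Diaz vs Kaur: Diaz wins 10–5.
Diaz–Tanaka: Diaz 9–6.
Diaz vs Rivera: Diaz, 12–3.
Diaz–Ruiz: Ruiz 11–4.
Park vs Kaur: Kaur wins 10–5.
Park vs Tanaka: Park wins 12–3.
Park vs Rivera: Park wins 10–5.
Park–Ruiz: Park 8–7.
Kaur vs Tanaka: Kaur wins 9–6.
Kaur vs Rivera: Kaur wins 10–5.
Kaur–Ruiz: Ruiz 10–5.
Tanaka vs Rivera: Tanaka wins 8–7.
Tanaka vs Ruiz: Ruiz, 9–6.
Rivera–Ruiz: Ruiz 8–7.
No candidate is unbeaten: Diaz loses to Ruiz; Park loses to Diaz; Kaur loses to Diaz; Tanaka loses to Diaz; Rivera loses to Diaz; Ruiz loses to Park. In particular Diaz > Park > Ruiz > Diaz is a majority cycle — no Condorcet winner exists.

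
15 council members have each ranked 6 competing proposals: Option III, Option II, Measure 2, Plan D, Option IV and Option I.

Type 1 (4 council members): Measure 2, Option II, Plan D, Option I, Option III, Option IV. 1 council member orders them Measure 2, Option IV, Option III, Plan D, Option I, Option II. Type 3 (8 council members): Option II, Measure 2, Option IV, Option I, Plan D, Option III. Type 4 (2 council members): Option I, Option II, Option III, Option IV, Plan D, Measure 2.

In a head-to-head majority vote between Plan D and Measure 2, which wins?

Measure 2

Ballots ranking Plan D above Measure 2: 2.
Ballots ranking Measure 2 above Plan D: 15 − 2 = 13.
Measure 2 wins the head-to-head 13–2.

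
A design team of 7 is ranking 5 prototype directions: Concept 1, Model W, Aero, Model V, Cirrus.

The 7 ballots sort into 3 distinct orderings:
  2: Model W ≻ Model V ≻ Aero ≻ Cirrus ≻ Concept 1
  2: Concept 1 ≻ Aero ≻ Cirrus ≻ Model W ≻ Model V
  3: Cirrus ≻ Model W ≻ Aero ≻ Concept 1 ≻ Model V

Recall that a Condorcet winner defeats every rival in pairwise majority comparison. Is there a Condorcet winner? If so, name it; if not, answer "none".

Head-to-head results (7 engineers):
Concept 1 vs Model W: 2 to 5, Model W.
Concept 1 vs Aero: Concept 1 preferred on 2 ballots; Aero wins 5–2.
Concept 1 vs Model V: Concept 1 is ranked higher on 2+3 = 5 ballots, Model V on 2. Concept 1 wins 5–2.
Concept 1 vs Cirrus: 2 to 5, Cirrus.
Model W vs Aero: 5 to 2, Model W.
Model W vs Model V: Model W preferred on 2+2+3 = 7 ballots; Model W wins 7–0.
Model W vs Cirrus: 2 to 5, Cirrus.
Aero vs Model V: Aero preferred on 2+3 = 5 ballots; Aero wins 5–2.
Aero vs Cirrus: Aero preferred on 2+2 = 4 ballots; Aero wins 4–3.
Model V vs Cirrus: Model V preferred on 2 ballots; Cirrus wins 5–2.
No design is unbeaten: Concept 1 loses to Model W; Model W loses to Cirrus; Aero loses to Model W; Model V loses to Concept 1; Cirrus loses to Aero. In particular Model W beats Aero beats Cirrus beats Model W is a majority cycle — no Condorcet winner exists.

none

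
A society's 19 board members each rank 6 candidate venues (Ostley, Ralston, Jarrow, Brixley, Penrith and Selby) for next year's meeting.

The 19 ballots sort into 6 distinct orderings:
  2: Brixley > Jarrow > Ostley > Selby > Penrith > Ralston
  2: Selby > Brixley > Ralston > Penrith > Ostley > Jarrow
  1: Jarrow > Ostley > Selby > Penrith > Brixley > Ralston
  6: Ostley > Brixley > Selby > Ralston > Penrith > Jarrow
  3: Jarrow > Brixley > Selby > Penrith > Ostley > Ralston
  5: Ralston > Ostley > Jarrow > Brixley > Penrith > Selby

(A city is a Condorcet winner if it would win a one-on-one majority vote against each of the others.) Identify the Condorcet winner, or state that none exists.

Pairwise majorities:
Ostley vs Ralston: Ostley wins 12–7.
Ostley–Jarrow: Ostley 13–6.
Ostley vs Brixley: Ostley, 12–7.
Ostley vs Penrith: Ostley, 14–5.
Ostley vs Selby: Ostley wins 14–5.
Ralston vs Jarrow: Ralston, 13–6.
Ralston vs Brixley: Brixley wins 14–5.
Ralston vs Penrith: Ralston wins 13–6.
Ralston–Selby: Selby 14–5.
Jarrow vs Brixley: Brixley, 10–9.
Jarrow–Penrith: Jarrow 11–8.
Jarrow–Selby: Jarrow 11–8.
Brixley vs Penrith: Brixley wins 18–1.
Brixley vs Selby: Brixley, 16–3.
Penrith vs Selby: Selby wins 14–5.
Ostley wins every pairwise contest, so Ostley is the Condorcet winner.

Ostley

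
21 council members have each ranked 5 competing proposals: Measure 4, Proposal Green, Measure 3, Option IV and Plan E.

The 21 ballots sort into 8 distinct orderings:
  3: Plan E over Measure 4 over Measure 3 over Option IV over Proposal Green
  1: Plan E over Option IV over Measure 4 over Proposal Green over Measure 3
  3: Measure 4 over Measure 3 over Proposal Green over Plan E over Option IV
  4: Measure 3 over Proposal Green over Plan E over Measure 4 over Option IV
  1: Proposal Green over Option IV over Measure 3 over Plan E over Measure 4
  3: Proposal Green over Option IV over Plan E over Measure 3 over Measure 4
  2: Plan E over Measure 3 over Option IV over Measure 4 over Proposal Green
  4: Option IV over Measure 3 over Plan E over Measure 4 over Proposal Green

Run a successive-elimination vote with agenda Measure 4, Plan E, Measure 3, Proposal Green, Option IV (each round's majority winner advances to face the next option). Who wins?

Round 1: Measure 4 vs Plan E — 3–18, Plan E advances.
Round 2: Plan E vs Measure 3 — 9–12, Measure 3 advances.
Round 3: Measure 3 vs Proposal Green — 16–5, Measure 3 advances.
Round 4: Measure 3 vs Option IV — 12–9, Measure 3 advances.
Measure 3 survives the agenda.

Measure 3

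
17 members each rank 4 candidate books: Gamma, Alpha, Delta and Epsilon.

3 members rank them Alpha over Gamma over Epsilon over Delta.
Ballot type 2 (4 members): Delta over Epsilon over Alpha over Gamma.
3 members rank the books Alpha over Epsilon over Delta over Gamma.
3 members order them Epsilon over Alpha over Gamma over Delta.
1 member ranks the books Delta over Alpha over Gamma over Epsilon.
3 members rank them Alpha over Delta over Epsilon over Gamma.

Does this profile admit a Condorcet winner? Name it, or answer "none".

Head-to-head results (17 members):
Gamma vs Alpha: Alpha wins 17–0.
Gamma vs Delta: Delta wins 11–6.
Gamma–Epsilon: Epsilon 13–4.
Alpha vs Delta: Alpha preferred on 3+3+3+3 = 12 ballots; Alpha wins 12–5.
Alpha vs Epsilon: Alpha is ranked higher on 3+3+1+3 = 10 ballots, Epsilon on 7. Alpha wins 10–7.
Delta vs Epsilon: Epsilon wins 9–8.
Alpha beats each of Gamma, Delta, Epsilon — Alpha is the Condorcet winner.

Alpha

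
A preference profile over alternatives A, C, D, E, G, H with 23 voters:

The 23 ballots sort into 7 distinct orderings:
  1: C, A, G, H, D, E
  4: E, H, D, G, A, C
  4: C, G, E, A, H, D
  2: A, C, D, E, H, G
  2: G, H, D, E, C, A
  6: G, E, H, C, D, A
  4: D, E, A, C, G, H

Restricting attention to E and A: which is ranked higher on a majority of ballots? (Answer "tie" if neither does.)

E

Ballots ranking E above A: 4 + 4 + 2 + 6 + 4 = 20.
Ballots ranking A above E: 23 − 20 = 3.
E wins the head-to-head 20–3.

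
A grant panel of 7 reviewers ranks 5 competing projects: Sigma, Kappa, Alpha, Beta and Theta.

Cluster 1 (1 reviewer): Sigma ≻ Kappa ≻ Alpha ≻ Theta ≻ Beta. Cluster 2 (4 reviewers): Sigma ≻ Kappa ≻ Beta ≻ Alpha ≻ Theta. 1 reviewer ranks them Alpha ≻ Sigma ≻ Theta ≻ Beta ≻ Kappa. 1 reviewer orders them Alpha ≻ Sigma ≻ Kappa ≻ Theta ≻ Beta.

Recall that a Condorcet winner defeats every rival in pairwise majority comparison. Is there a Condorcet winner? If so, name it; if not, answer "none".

Head-to-head results (7 reviewers):
Sigma–Kappa: Sigma 7–0.
Sigma–Alpha: Sigma 5–2.
Sigma vs Beta: Sigma wins 7–0.
Sigma vs Theta: Sigma, 7–0.
Kappa vs Alpha: Kappa, 5–2.
Kappa vs Beta: Kappa wins 6–1.
Kappa–Theta: Kappa 6–1.
Alpha vs Beta: Beta, 4–3.
Alpha vs Theta: 7 to 0, Alpha.
Beta vs Theta: Beta wins 4–3.
Only Sigma has no losses; Sigma is the Condorcet winner.

Sigma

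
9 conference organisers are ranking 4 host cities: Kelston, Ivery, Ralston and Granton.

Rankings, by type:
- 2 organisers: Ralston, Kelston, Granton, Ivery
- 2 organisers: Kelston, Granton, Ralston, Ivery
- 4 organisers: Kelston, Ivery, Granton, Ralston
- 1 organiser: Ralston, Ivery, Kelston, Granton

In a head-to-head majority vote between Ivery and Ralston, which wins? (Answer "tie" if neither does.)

Ballots ranking Ivery above Ralston: 4.
Ballots ranking Ralston above Ivery: 9 − 4 = 5.
Ralston wins the head-to-head 5–4.

Ralston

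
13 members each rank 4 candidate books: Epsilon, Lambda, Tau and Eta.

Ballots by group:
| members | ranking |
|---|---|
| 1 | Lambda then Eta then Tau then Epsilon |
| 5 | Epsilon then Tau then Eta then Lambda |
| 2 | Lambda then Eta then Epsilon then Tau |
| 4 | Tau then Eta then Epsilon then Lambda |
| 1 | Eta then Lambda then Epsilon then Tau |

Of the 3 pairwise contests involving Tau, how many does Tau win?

2

Tau against each rival (13 members):
Tau vs Epsilon: Epsilon, 8–5.
Tau vs Lambda: Tau preferred on 5+4 = 9 ballots; Tau wins 9–4.
Tau vs Eta: 9 to 4, Tau.
Tau beats Lambda, Eta; loses to Epsilon — 2 pairwise wins.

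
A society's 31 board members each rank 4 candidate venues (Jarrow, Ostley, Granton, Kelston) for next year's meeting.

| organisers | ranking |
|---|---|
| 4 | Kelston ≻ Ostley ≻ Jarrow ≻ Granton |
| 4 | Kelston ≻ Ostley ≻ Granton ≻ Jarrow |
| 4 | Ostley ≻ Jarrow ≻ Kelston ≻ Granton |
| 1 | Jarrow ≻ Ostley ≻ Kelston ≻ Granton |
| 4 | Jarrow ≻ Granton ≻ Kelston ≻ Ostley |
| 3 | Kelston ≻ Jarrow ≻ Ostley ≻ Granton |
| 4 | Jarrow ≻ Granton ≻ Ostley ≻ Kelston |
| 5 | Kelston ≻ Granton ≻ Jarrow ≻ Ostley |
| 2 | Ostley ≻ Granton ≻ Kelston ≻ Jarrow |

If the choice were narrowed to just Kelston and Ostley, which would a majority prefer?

Kelston

Ballots ranking Kelston above Ostley: 4 + 4 + 4 + 3 + 5 = 20.
Ballots ranking Ostley above Kelston: 31 − 20 = 11.
Kelston wins the head-to-head 20–11.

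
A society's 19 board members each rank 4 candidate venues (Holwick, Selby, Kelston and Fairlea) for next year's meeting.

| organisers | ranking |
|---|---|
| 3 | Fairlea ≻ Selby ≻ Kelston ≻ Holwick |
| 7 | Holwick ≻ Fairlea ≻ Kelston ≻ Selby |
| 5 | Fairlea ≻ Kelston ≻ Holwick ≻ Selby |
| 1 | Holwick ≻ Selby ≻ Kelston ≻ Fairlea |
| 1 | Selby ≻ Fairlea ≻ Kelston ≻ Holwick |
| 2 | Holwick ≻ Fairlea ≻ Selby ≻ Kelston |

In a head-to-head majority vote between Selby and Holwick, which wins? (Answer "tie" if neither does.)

Holwick

Ballots ranking Selby above Holwick: 3 + 1 = 4.
Ballots ranking Holwick above Selby: 19 − 4 = 15.
Holwick wins the head-to-head 15–4.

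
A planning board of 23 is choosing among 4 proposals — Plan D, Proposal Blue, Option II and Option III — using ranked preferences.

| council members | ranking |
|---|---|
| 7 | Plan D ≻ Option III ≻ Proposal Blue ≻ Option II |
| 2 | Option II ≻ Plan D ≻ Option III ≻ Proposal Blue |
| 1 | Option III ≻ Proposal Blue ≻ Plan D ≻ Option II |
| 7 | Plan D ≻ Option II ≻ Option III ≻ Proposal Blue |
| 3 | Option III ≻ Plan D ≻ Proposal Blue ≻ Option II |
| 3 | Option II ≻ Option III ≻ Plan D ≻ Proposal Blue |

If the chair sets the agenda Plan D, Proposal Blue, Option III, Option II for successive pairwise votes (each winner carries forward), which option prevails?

Plan D

Round 1: Plan D vs Proposal Blue — 22–1, Plan D advances.
Round 2: Plan D vs Option III — 16–7, Plan D advances.
Round 3: Plan D vs Option II — 18–5, Plan D advances.
Plan D survives the agenda.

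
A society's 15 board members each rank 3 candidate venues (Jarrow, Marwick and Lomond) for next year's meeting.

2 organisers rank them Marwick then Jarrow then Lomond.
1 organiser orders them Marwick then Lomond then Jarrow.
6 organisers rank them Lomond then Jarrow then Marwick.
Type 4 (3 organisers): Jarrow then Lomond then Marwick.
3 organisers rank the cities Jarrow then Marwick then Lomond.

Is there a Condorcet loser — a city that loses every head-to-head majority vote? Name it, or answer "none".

Marwick

Head-to-head results (15 organisers):
Jarrow vs Marwick: Jarrow, 12–3.
Jarrow vs Lomond: Jarrow, 8–7.
Marwick vs Lomond: 6 to 9, Lomond.
Only Marwick has no wins; Marwick is the Condorcet loser.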